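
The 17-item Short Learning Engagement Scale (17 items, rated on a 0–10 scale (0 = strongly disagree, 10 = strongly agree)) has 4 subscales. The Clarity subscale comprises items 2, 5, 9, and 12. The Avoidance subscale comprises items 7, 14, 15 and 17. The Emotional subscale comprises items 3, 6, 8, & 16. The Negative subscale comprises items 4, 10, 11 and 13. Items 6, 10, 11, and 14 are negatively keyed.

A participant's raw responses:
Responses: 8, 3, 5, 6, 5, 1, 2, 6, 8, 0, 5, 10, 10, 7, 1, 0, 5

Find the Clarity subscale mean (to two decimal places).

Clarity items: 2, 5, 9, 12.
  item 2: 3
  item 5: 5
  item 9: 8
  item 12: 10
Sum = 3 + 5 + 8 + 10 = 26
Mean = 26 / 4 = 6.50

6.50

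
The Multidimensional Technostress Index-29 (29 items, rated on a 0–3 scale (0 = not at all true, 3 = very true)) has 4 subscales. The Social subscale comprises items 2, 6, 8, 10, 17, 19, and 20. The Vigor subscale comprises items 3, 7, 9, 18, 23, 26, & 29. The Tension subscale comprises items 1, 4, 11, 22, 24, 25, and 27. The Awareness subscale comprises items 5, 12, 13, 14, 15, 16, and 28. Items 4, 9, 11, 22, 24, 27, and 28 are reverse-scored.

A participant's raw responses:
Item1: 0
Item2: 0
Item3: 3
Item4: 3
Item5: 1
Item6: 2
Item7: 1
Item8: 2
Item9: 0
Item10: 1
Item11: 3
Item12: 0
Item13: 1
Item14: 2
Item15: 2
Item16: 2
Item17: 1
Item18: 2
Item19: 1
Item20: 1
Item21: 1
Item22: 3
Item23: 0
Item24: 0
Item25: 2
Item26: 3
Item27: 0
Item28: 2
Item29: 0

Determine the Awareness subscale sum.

9

Awareness items: 5, 12, 13, 14, 15, 16, 28.
Of these, item 28 is reverse-scored; reversed = (0+3) − raw = 3 − raw.
  item 5: 1
  item 12: 0
  item 13: 1
  item 14: 2
  item 15: 2
  item 16: 2
  item 28: 3 − 2 = 1
Sum = 1 + 0 + 1 + 2 + 2 + 2 + 1 = 9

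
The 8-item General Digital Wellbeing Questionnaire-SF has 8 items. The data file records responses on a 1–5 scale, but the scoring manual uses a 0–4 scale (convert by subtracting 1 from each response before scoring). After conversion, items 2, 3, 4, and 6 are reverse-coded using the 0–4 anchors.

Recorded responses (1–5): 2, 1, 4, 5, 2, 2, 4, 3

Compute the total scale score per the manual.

Convert to 0–4: 1, 0, 3, 4, 1, 1, 3, 2
Reverse-coded (reversed = (0+4) − raw = 4 − raw):
  item 2: 4 − 0 = 4
  item 3: 4 − 3 = 1
  item 4: 4 − 4 = 0
  item 6: 4 − 1 = 3
Scored: 1, 4, 1, 0, 1, 3, 3, 2
Total = 15

15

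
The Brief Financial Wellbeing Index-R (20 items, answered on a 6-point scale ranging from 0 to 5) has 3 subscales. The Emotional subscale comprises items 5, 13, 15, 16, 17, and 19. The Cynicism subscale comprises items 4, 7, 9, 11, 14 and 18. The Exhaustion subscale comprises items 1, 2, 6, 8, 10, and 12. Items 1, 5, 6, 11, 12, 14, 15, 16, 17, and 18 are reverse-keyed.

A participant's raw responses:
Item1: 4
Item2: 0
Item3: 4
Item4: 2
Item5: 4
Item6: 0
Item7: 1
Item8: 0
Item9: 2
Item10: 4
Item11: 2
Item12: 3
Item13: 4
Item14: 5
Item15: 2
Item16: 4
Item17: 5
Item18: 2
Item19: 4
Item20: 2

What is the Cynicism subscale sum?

Cynicism items: 4, 7, 9, 11, 14, 18.
Of these, items 11, 14 and 18 are reverse-keyed; reverse-coded value = 5 − response.
  item 4: 2
  item 7: 1
  item 9: 2
  item 11: 5 − 2 = 3
  item 14: 5 − 5 = 0
  item 18: 5 − 2 = 3
Sum = 2 + 1 + 2 + 3 + 0 + 3 = 11

11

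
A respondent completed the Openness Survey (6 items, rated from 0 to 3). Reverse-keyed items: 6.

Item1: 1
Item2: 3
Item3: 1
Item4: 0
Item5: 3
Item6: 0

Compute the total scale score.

Reverse-coded items (reversed = (0+3) − raw = 3 − raw):
  item 6: 3 − 0 = 3
Scored responses: 1, 3, 1, 0, 3, 3
Total = 1 + 3 + 1 + 0 + 3 + 3 = 11

11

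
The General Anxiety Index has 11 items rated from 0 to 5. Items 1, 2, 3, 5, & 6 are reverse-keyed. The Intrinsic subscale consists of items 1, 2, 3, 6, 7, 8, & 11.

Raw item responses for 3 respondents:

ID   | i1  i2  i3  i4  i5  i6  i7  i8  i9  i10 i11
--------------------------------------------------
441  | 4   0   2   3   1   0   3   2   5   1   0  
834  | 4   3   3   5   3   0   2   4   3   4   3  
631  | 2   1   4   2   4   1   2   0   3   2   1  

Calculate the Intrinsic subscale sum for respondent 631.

15

Respondent 631 raw: 2, 1, 4, 2, 4, 1, 2, 0, 3, 2, 1.
Intrinsic items: 1, 2, 3, 6, 7, 8, 11.
Reverse-coded (on a 0–5 scale, reversed = 5 − raw):
  item 1: 5 − 2 = 3
  item 2: 5 − 1 = 4
  item 3: 5 − 4 = 1
  item 6: 5 − 1 = 4
  item 7: 2
  item 8: 0
  item 11: 1
Sum = 3 + 4 + 1 + 4 + 2 + 0 + 1 = 15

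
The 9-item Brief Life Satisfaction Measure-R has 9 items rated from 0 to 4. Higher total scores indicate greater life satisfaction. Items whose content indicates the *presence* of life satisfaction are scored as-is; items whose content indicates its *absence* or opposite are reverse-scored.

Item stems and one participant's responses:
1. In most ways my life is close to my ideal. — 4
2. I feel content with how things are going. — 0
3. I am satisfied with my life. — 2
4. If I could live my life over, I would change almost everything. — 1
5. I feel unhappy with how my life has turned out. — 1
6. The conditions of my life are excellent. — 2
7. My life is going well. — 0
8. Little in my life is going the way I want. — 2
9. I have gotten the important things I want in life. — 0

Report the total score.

Items 4, 5, 8 describe the absence/opposite of life satisfaction → reverse-score.
reversed = (0+4) − raw = 4 − raw.
  item 1: 4
  item 2: 0
  item 3: 2
  item 4: 4 − 1 = 3
  item 5: 4 − 1 = 3
  item 6: 2
  item 7: 0
  item 8: 4 − 2 = 2
  item 9: 0
Total = 4 + 0 + 2 + 3 + 3 + 2 + 0 + 2 + 0 = 16

16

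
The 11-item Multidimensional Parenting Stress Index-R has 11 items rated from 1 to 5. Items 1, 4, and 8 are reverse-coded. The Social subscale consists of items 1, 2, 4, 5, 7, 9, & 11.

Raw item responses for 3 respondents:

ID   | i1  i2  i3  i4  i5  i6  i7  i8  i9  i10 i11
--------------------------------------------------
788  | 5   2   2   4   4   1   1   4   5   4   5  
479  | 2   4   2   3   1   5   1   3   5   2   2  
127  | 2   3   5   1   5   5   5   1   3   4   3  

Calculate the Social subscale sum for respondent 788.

20

Respondent 788 raw: 5, 2, 2, 4, 4, 1, 1, 4, 5, 4, 5.
Social items: 1, 2, 4, 5, 7, 9, 11.
Reverse-coded (reversed = (1+5) − raw = 6 − raw):
  item 1: 6 − 5 = 1
  item 2: 2
  item 4: 6 − 4 = 2
  item 5: 4
  item 7: 1
  item 9: 5
  item 11: 5
Sum = 1 + 2 + 2 + 4 + 1 + 5 + 5 = 20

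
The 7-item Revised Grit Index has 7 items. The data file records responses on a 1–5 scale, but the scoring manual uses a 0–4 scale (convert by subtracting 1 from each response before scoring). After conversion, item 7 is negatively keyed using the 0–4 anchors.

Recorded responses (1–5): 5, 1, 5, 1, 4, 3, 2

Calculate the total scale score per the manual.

16

Convert to 0–4: 4, 0, 4, 0, 3, 2, 1
Reverse-coded (on a 0–4 scale, reversed = 4 − raw):
  item 7: 4 − 1 = 3
Scored: 4, 0, 4, 0, 3, 2, 3
Total = 16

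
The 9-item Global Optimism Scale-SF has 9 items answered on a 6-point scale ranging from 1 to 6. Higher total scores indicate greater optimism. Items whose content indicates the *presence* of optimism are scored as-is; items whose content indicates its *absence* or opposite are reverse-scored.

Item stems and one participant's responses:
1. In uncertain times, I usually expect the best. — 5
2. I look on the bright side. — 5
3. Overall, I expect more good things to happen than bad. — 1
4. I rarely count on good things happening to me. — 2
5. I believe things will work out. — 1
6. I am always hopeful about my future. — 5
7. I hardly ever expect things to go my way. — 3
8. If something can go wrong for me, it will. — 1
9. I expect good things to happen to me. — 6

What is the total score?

Items 4, 7, 8 describe the absence/opposite of optimism → reverse-score.
reverse-coded value = 7 − response.
  item 1: 5
  item 2: 5
  item 3: 1
  item 4: 7 − 2 = 5
  item 5: 1
  item 6: 5
  item 7: 7 − 3 = 4
  item 8: 7 − 1 = 6
  item 9: 6
Total = 5 + 5 + 1 + 5 + 1 + 5 + 4 + 6 + 6 = 38

38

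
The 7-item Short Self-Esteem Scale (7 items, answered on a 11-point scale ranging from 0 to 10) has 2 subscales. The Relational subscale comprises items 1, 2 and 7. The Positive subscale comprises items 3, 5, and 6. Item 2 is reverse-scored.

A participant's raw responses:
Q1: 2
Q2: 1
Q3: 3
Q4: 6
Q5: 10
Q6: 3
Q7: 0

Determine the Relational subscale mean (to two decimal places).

3.67

Relational items: 1, 2, 7.
Of these, item 2 is reverse-scored; reversed = (0+10) − raw = 10 − raw.
  item 1: 2
  item 2: 10 − 1 = 9
  item 7: 0
Sum = 2 + 9 + 0 = 11
Mean = 11 / 3 = 3.67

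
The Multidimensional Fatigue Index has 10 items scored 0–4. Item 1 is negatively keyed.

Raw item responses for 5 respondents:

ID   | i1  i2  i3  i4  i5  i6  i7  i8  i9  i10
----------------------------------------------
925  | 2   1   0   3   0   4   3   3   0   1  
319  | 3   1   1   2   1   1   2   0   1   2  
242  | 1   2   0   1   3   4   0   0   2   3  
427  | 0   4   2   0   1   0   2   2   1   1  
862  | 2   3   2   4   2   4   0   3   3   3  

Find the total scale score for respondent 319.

Respondent 319 raw: 3, 1, 1, 2, 1, 1, 2, 0, 1, 2.
Reverse-coded (on a 0–4 scale, reversed = 4 − raw):
  item 1: 4 − 3 = 1
  item 2: 1
  item 3: 1
  item 4: 2
  item 5: 1
  item 6: 1
  item 7: 2
  item 8: 0
  item 9: 1
  item 10: 2
Sum = 1 + 1 + 1 + 2 + 1 + 1 + 2 + 0 + 1 + 2 = 12

12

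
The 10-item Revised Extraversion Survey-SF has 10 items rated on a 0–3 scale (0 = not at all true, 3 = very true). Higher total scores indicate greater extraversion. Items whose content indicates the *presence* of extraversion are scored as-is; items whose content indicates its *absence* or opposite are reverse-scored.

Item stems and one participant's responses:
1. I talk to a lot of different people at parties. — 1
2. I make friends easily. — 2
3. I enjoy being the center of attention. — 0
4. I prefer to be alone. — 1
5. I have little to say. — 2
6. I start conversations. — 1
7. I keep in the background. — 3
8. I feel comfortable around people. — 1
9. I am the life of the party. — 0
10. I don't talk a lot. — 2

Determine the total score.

Items 4, 5, 7, 10 describe the absence/opposite of extraversion → reverse-score.
reversed = (0+3) − raw = 3 − raw.
  item 1: 1
  item 2: 2
  item 3: 0
  item 4: 3 − 1 = 2
  item 5: 3 − 2 = 1
  item 6: 1
  item 7: 3 − 3 = 0
  item 8: 1
  item 9: 0
  item 10: 3 − 2 = 1
Total = 1 + 2 + 0 + 2 + 1 + 1 + 0 + 1 + 0 + 1 = 9

9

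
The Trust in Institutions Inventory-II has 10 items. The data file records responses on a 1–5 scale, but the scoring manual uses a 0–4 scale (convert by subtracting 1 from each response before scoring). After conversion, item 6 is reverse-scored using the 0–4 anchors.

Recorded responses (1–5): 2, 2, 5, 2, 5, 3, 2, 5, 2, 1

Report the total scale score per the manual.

19

Convert to 0–4: 1, 1, 4, 1, 4, 2, 1, 4, 1, 0
Reverse-coded (on a 0–4 scale, reversed = 4 − raw):
  item 6: 4 − 2 = 2
Scored: 1, 1, 4, 1, 4, 2, 1, 4, 1, 0
Total = 19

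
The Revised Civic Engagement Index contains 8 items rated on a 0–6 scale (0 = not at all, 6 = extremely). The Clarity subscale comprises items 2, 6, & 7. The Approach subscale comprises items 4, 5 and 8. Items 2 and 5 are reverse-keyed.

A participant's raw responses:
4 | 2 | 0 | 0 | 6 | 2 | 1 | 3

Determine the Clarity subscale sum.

Clarity items: 2, 6, 7.
Of these, item 2 is reverse-keyed; on a 0–6 scale, reversed = 6 − raw.
  item 2: 6 − 2 = 4
  item 6: 2
  item 7: 1
Sum = 4 + 2 + 1 = 7

7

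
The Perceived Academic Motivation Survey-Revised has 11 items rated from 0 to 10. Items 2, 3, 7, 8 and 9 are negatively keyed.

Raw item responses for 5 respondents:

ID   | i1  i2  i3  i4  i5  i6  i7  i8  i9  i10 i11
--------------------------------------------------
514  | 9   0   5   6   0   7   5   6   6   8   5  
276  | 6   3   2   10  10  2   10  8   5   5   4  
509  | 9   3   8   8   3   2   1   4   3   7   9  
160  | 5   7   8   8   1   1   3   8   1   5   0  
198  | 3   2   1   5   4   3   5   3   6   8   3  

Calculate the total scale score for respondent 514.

Respondent 514 raw: 9, 0, 5, 6, 0, 7, 5, 6, 6, 8, 5.
Reverse-coded (reversed = (0+10) − raw = 10 − raw):
  item 1: 9
  item 2: 10 − 0 = 10
  item 3: 10 − 5 = 5
  item 4: 6
  item 5: 0
  item 6: 7
  item 7: 10 − 5 = 5
  item 8: 10 − 6 = 4
  item 9: 10 − 6 = 4
  item 10: 8
  item 11: 5
Sum = 9 + 10 + 5 + 6 + 0 + 7 + 5 + 4 + 4 + 8 + 5 = 63

63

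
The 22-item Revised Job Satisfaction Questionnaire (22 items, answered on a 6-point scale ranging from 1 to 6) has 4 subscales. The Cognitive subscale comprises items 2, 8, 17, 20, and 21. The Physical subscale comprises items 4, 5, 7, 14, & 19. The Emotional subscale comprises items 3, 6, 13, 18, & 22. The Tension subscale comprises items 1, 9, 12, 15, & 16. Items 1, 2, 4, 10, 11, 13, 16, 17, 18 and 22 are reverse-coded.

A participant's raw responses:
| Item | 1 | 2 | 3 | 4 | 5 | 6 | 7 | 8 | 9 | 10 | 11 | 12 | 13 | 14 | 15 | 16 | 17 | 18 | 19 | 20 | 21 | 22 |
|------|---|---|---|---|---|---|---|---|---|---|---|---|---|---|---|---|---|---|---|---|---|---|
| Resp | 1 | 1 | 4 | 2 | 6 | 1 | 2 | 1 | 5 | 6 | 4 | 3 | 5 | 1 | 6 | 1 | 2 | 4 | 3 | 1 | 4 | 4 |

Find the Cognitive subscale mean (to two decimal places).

Cognitive items: 2, 8, 17, 20, 21.
Of these, items 2 and 17 are reverse-coded; reverse-coded value = 7 − response.
  item 2: 7 − 1 = 6
  item 8: 1
  item 17: 7 − 2 = 5
  item 20: 1
  item 21: 4
Sum = 6 + 1 + 5 + 1 + 4 = 17
Mean = 17 / 5 = 3.40

3.40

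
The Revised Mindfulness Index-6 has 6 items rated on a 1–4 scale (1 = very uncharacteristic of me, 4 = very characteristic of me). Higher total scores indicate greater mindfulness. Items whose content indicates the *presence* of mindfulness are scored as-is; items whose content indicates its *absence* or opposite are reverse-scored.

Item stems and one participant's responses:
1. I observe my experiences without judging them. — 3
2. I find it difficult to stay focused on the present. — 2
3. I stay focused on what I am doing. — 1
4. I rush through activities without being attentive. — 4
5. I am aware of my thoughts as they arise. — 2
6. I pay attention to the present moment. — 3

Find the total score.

13

Items 2, 4 describe the absence/opposite of mindfulness → reverse-score.
reverse-coded value = 5 − response.
  item 1: 3
  item 2: 5 − 2 = 3
  item 3: 1
  item 4: 5 − 4 = 1
  item 5: 2
  item 6: 3
Total = 3 + 3 + 1 + 1 + 2 + 3 = 13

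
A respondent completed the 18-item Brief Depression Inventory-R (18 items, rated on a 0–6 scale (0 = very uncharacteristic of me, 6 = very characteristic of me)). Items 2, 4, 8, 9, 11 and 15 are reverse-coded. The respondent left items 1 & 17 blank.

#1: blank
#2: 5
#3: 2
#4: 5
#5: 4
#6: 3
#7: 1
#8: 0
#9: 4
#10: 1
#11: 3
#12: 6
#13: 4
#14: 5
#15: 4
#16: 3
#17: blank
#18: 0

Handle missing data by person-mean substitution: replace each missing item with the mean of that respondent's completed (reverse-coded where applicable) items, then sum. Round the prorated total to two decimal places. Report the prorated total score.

49.50

Reverse-coded (reverse-coded value = 6 − response):
  item 2: 6 − 5 = 1
  item 4: 6 − 5 = 1
  item 8: 6 − 0 = 6
  item 9: 6 − 4 = 2
  item 11: 6 − 3 = 3
  item 15: 6 − 4 = 2
Completed scored items (16 of 18): 1, 2, 1, 4, 3, 1, 6, 2, 1, 3, 6, 4, 5, 2, 3, 0; sum = 44.
Person mean = 44 / 16 ≈ 2.7500
Prorated total = (44 / 16) × 18 = 49.50 (to 2 dp)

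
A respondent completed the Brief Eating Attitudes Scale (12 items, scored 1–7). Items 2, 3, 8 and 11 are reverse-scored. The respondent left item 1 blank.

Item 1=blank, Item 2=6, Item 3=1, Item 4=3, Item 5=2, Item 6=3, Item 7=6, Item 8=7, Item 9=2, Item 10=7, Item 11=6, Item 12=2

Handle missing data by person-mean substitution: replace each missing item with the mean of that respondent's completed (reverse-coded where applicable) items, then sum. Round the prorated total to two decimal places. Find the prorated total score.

Reverse-coded (reversed = (1+7) − raw = 8 − raw):
  item 2: 8 − 6 = 2
  item 3: 8 − 1 = 7
  item 8: 8 − 7 = 1
  item 11: 8 − 6 = 2
Completed scored items (11 of 12): 2, 7, 3, 2, 3, 6, 1, 2, 7, 2, 2; sum = 37.
Person mean = 37 / 11 ≈ 3.3636
Prorated total = (37 / 11) × 12 = 40.36 (to 2 dp)

40.36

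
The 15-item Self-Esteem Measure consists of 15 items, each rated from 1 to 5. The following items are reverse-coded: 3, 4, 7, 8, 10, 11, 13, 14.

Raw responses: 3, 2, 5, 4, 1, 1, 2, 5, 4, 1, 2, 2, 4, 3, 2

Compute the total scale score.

Reversing items 3, 4, 7, 8, 10, 11, 13 and 14 with 6 − raw:
Total = 3 + 2 + (6−5) + (6−4) + 1 + 1 + (6−2) + (6−5) + 4 + (6−1) + (6−2) + 2 + (6−4) + (6−3) + 2
      = 3 + 2 + 1 + 2 + 1 + 1 + 4 + 1 + 4 + 5 + 4 + 2 + 2 + 3 + 2 = 37

37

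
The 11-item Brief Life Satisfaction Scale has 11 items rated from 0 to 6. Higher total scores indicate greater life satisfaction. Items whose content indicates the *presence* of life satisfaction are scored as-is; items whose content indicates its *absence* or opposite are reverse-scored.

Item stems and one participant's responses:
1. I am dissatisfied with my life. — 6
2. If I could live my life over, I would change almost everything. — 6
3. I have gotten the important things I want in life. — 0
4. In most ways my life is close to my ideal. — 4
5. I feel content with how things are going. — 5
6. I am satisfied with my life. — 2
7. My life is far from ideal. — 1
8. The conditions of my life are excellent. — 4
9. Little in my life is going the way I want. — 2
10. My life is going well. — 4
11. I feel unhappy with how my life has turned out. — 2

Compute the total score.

32

Items 1, 2, 7, 9, 11 describe the absence/opposite of life satisfaction → reverse-score.
on a 0–6 scale, reversed = 6 − raw.
  item 1: 6 − 6 = 0
  item 2: 6 − 6 = 0
  item 3: 0
  item 4: 4
  item 5: 5
  item 6: 2
  item 7: 6 − 1 = 5
  item 8: 4
  item 9: 6 − 2 = 4
  item 10: 4
  item 11: 6 − 2 = 4
Total = 0 + 0 + 0 + 4 + 5 + 2 + 5 + 4 + 4 + 4 + 4 = 32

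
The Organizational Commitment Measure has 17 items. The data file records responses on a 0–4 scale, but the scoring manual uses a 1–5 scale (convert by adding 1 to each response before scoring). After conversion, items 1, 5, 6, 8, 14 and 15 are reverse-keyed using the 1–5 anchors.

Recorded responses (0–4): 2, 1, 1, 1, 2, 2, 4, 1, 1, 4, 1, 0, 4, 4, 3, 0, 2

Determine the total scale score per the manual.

46

Convert to 1–5: 3, 2, 2, 2, 3, 3, 5, 2, 2, 5, 2, 1, 5, 5, 4, 1, 3
Reverse-coded (reversed = (1+5) − raw = 6 − raw):
  item 1: 6 − 3 = 3
  item 5: 6 − 3 = 3
  item 6: 6 − 3 = 3
  item 8: 6 − 2 = 4
  item 14: 6 − 5 = 1
  item 15: 6 − 4 = 2
Scored: 3, 2, 2, 2, 3, 3, 5, 4, 2, 5, 2, 1, 5, 1, 2, 1, 3
Total = 46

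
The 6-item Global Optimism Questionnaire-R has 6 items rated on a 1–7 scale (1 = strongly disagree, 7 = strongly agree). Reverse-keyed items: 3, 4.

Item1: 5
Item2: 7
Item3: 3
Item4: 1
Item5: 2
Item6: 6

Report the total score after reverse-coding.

32

Apply reverse scoring (reverse-coded value = 8 − response):
  item 3: 8 − 3 = 5
  item 4: 8 − 1 = 7
Scored items: 5, 7, 5, 7, 2, 6
Total = 5 + 7 + 5 + 7 + 2 + 6 = 32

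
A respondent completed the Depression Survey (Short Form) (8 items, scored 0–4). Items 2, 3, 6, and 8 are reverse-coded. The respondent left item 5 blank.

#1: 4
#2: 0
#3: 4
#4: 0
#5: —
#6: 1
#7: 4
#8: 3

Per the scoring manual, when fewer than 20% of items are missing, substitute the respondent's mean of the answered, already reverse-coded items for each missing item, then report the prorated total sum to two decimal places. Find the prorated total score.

Reverse-coded (reverse-coded value = 4 − response):
  item 2: 4 − 0 = 4
  item 3: 4 − 4 = 0
  item 6: 4 − 1 = 3
  item 8: 4 − 3 = 1
Completed scored items (7 of 8): 4, 4, 0, 0, 3, 4, 1; sum = 16.
Person mean = 16 / 7 ≈ 2.2857
Prorated total = (16 / 7) × 8 = 18.29 (to 2 dp)

18.29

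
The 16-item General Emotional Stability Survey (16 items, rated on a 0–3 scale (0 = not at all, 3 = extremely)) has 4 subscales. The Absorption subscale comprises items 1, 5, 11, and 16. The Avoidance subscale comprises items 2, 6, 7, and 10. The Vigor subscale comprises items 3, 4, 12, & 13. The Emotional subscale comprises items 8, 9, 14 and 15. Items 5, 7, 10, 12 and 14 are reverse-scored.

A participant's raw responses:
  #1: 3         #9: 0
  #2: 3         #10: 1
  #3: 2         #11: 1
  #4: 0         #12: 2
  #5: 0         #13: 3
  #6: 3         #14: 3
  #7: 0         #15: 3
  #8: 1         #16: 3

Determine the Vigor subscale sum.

Vigor items: 3, 4, 12, 13.
Of these, item 12 is reverse-scored; on a 0–3 scale, reversed = 3 − raw.
  item 3: 2
  item 4: 0
  item 12: 3 − 2 = 1
  item 13: 3
Sum = 2 + 0 + 1 + 3 = 6

6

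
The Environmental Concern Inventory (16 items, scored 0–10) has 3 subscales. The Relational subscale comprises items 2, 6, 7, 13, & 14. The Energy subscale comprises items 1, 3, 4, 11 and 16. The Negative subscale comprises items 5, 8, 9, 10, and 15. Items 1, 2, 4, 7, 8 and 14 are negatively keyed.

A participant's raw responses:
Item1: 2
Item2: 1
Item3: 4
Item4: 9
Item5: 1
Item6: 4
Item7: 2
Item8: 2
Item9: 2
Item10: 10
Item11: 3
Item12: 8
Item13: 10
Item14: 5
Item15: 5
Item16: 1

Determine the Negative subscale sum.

Negative items: 5, 8, 9, 10, 15.
Of these, item 8 is negatively keyed; reversed = (0+10) − raw = 10 − raw.
  item 5: 1
  item 8: 10 − 2 = 8
  item 9: 2
  item 10: 10
  item 15: 5
Sum = 1 + 8 + 2 + 10 + 5 = 26

26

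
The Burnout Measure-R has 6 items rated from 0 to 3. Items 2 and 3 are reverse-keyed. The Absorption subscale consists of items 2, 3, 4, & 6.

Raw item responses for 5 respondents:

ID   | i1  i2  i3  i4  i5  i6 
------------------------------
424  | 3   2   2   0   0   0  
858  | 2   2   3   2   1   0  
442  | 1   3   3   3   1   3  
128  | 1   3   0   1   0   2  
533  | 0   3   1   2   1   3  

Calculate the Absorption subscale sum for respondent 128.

Respondent 128 raw: 1, 3, 0, 1, 0, 2.
Absorption items: 2, 3, 4, 6.
Reverse-coded (reverse-coded value = 3 − response):
  item 2: 3 − 3 = 0
  item 3: 3 − 0 = 3
  item 4: 1
  item 6: 2
Sum = 0 + 3 + 1 + 2 = 6

6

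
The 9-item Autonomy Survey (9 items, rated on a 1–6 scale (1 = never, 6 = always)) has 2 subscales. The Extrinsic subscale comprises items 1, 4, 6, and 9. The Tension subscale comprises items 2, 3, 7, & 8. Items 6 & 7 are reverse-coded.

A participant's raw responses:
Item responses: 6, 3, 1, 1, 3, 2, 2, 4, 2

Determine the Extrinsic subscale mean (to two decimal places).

3.50

Extrinsic items: 1, 4, 6, 9.
Of these, item 6 is reverse-coded; on a 1–6 scale, reversed = 7 − raw.
  item 1: 6
  item 4: 1
  item 6: 7 − 2 = 5
  item 9: 2
Sum = 6 + 1 + 5 + 2 = 14
Mean = 14 / 4 = 3.50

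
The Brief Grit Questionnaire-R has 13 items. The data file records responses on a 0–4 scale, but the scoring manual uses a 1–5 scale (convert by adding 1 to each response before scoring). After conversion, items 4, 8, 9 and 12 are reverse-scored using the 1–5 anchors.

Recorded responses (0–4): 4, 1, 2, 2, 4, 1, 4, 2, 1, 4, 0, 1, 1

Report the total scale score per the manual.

Convert to 1–5: 5, 2, 3, 3, 5, 2, 5, 3, 2, 5, 1, 2, 2
Reverse-coded (reversed = (1+5) − raw = 6 − raw):
  item 4: 6 − 3 = 3
  item 8: 6 − 3 = 3
  item 9: 6 − 2 = 4
  item 12: 6 − 2 = 4
Scored: 5, 2, 3, 3, 5, 2, 5, 3, 4, 5, 1, 4, 2
Total = 44

44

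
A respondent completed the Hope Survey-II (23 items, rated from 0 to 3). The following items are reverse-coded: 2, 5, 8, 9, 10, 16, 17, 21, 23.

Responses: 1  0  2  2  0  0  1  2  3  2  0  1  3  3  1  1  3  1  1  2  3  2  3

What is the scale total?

30

Raw sum = 37. Reverse-coded items: 2, 5, 8, 9, 10, 16, 17, 21, 23; their raw sum = 17.
Each reversal replaces raw with 3 − raw, changing the total by 3 − 2·raw per item.
Total = 37 + 9·3 − 2·17 = 37 + 27 − 34 = 30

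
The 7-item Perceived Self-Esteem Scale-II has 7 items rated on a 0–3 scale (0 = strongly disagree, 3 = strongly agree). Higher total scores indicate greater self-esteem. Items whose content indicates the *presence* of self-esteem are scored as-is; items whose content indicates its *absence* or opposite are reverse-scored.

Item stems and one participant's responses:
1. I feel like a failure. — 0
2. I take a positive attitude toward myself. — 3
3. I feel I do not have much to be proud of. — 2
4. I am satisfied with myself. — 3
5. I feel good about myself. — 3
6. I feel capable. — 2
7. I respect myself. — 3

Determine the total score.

18

Items 1, 3 describe the absence/opposite of self-esteem → reverse-score.
reversed = (0+3) − raw = 3 − raw.
  item 1: 3 − 0 = 3
  item 2: 3
  item 3: 3 − 2 = 1
  item 4: 3
  item 5: 3
  item 6: 2
  item 7: 3
Total = 3 + 3 + 1 + 3 + 3 + 2 + 3 = 18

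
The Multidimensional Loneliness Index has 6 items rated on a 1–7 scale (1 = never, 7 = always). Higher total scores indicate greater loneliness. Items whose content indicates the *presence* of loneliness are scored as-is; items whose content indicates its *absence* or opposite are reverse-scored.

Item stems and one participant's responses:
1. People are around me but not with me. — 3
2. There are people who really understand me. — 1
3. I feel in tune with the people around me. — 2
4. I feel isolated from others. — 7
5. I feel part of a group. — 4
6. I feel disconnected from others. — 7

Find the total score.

Items 2, 3, 5 describe the absence/opposite of loneliness → reverse-score.
reverse-coded value = 8 − response.
  item 1: 3
  item 2: 8 − 1 = 7
  item 3: 8 − 2 = 6
  item 4: 7
  item 5: 8 − 4 = 4
  item 6: 7
Total = 3 + 7 + 6 + 7 + 4 + 7 = 34

34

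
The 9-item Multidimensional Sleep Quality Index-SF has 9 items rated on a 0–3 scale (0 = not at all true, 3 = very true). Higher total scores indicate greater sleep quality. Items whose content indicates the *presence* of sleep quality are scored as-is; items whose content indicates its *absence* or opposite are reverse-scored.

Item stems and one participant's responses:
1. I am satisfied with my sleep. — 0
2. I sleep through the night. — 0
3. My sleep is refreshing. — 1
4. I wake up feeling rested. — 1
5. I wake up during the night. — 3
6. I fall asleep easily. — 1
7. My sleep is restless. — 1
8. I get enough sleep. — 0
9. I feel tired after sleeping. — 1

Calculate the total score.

7

Items 5, 7, 9 describe the absence/opposite of sleep quality → reverse-score.
reversed = (0+3) − raw = 3 − raw.
  item 1: 0
  item 2: 0
  item 3: 1
  item 4: 1
  item 5: 3 − 3 = 0
  item 6: 1
  item 7: 3 − 1 = 2
  item 8: 0
  item 9: 3 − 1 = 2
Total = 0 + 0 + 1 + 1 + 0 + 1 + 2 + 0 + 2 = 7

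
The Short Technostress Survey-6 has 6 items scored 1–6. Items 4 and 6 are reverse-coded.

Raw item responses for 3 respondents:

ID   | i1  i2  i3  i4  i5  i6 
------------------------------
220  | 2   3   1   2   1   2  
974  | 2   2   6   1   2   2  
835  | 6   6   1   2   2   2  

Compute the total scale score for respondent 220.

Respondent 220 raw: 2, 3, 1, 2, 1, 2.
Reverse-coded (reversed = (1+6) − raw = 7 − raw):
  item 1: 2
  item 2: 3
  item 3: 1
  item 4: 7 − 2 = 5
  item 5: 1
  item 6: 7 − 2 = 5
Sum = 2 + 3 + 1 + 5 + 1 + 5 = 17

17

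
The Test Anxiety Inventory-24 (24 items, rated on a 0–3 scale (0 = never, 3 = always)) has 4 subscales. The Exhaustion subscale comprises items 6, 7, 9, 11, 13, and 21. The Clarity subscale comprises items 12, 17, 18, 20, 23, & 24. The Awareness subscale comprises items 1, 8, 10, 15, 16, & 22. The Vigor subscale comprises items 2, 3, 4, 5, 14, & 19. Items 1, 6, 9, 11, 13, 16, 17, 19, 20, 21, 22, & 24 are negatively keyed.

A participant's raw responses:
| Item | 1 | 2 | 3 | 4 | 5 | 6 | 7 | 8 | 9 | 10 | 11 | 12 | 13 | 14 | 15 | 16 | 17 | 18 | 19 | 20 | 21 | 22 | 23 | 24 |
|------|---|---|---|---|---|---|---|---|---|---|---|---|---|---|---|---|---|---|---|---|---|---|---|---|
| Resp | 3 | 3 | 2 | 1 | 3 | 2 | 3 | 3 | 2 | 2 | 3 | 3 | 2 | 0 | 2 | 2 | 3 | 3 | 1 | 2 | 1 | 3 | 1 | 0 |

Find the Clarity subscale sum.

Clarity items: 12, 17, 18, 20, 23, 24.
Of these, items 17, 20, and 24 are negatively keyed; reverse-coded value = 3 − response.
  item 12: 3
  item 17: 3 − 3 = 0
  item 18: 3
  item 20: 3 − 2 = 1
  item 23: 1
  item 24: 3 − 0 = 3
Sum = 3 + 0 + 3 + 1 + 1 + 3 = 11

11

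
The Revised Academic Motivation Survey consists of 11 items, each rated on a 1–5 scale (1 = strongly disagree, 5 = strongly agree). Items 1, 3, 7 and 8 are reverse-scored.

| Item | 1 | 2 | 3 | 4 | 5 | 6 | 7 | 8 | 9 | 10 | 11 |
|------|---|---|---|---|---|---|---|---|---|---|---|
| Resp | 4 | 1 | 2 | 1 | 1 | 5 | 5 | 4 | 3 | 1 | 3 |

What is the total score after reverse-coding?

24

Reversing items 1, 3, 7, & 8 with 6 − raw:
Total = (6−4) + 1 + (6−2) + 1 + 1 + 5 + (6−5) + (6−4) + 3 + 1 + 3
      = 2 + 1 + 4 + 1 + 1 + 5 + 1 + 2 + 3 + 1 + 3 = 24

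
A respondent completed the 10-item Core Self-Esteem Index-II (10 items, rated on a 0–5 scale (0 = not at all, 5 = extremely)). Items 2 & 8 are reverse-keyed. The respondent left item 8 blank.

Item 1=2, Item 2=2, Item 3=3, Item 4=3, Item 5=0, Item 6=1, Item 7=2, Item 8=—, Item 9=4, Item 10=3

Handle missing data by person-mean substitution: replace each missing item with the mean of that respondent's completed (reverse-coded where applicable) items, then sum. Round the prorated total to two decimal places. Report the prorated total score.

Reverse-coded (reversed = (0+5) − raw = 5 − raw):
  item 2: 5 − 2 = 3
Completed scored items (9 of 10): 2, 3, 3, 3, 0, 1, 2, 4, 3; sum = 21.
Person mean = 21 / 9 ≈ 2.3333
Prorated total = (21 / 9) × 10 = 23.33 (to 2 dp)

23.33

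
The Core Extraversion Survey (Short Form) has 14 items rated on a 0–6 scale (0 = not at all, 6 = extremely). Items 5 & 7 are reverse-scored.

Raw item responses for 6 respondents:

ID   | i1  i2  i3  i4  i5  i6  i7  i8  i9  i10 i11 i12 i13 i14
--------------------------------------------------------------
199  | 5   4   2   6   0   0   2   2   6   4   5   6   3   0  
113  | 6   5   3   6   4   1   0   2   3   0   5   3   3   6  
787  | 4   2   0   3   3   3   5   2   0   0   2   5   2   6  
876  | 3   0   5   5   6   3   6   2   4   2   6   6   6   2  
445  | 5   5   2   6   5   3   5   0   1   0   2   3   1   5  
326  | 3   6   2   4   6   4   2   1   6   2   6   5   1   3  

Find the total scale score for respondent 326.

47

Respondent 326 raw: 3, 6, 2, 4, 6, 4, 2, 1, 6, 2, 6, 5, 1, 3.
Reverse-coded (reverse-coded value = 6 − response):
  item 1: 3
  item 2: 6
  item 3: 2
  item 4: 4
  item 5: 6 − 6 = 0
  item 6: 4
  item 7: 6 − 2 = 4
  item 8: 1
  item 9: 6
  item 10: 2
  item 11: 6
  item 12: 5
  item 13: 1
  item 14: 3
Sum = 3 + 6 + 2 + 4 + 0 + 4 + 4 + 1 + 6 + 2 + 6 + 5 + 1 + 3 = 47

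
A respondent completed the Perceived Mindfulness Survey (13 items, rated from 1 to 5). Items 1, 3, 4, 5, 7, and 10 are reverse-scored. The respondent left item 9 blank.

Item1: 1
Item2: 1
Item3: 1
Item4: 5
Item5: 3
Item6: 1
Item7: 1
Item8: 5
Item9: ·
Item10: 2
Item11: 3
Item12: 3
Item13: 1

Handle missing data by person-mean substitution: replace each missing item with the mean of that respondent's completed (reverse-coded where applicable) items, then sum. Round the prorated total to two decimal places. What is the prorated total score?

40.08

Reverse-coded (reverse-coded value = 6 − response):
  item 1: 6 − 1 = 5
  item 3: 6 − 1 = 5
  item 4: 6 − 5 = 1
  item 5: 6 − 3 = 3
  item 7: 6 − 1 = 5
  item 10: 6 − 2 = 4
Completed scored items (12 of 13): 5, 1, 5, 1, 3, 1, 5, 5, 4, 3, 3, 1; sum = 37.
Person mean = 37 / 12 ≈ 3.0833
Prorated total = (37 / 12) × 13 = 40.08 (to 2 dp)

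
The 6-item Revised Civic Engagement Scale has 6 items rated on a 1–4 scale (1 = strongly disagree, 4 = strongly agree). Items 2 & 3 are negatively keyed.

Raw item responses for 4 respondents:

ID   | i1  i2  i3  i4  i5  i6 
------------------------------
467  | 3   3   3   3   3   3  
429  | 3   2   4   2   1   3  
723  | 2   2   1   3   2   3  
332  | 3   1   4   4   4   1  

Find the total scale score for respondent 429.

13

Respondent 429 raw: 3, 2, 4, 2, 1, 3.
Reverse-coded (reversed = (1+4) − raw = 5 − raw):
  item 1: 3
  item 2: 5 − 2 = 3
  item 3: 5 − 4 = 1
  item 4: 2
  item 5: 1
  item 6: 3
Sum = 3 + 3 + 1 + 2 + 1 + 3 = 13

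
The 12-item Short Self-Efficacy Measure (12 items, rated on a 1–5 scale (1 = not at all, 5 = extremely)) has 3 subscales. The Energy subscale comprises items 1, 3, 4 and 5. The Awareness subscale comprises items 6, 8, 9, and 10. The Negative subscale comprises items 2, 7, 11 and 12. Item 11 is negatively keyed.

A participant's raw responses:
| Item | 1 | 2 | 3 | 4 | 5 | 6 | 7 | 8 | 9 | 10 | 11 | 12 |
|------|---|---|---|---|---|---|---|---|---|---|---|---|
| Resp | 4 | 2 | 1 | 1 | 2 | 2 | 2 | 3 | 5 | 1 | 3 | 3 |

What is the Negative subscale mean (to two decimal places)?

Negative items: 2, 7, 11, 12.
Of these, item 11 is negatively keyed; reversed = (1+5) − raw = 6 − raw.
  item 2: 2
  item 7: 2
  item 11: 6 − 3 = 3
  item 12: 3
Sum = 2 + 2 + 3 + 3 = 10
Mean = 10 / 4 = 2.50

2.50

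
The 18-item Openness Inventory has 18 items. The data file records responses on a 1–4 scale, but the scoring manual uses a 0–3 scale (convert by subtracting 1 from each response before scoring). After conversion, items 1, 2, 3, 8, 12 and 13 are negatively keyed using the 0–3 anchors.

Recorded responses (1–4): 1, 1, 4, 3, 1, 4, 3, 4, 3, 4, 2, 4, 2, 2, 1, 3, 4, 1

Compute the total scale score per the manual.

Convert to 0–3: 0, 0, 3, 2, 0, 3, 2, 3, 2, 3, 1, 3, 1, 1, 0, 2, 3, 0
Reverse-coded (on a 0–3 scale, reversed = 3 − raw):
  item 1: 3 − 0 = 3
  item 2: 3 − 0 = 3
  item 3: 3 − 3 = 0
  item 8: 3 − 3 = 0
  item 12: 3 − 3 = 0
  item 13: 3 − 1 = 2
Scored: 3, 3, 0, 2, 0, 3, 2, 0, 2, 3, 1, 0, 2, 1, 0, 2, 3, 0
Total = 27

27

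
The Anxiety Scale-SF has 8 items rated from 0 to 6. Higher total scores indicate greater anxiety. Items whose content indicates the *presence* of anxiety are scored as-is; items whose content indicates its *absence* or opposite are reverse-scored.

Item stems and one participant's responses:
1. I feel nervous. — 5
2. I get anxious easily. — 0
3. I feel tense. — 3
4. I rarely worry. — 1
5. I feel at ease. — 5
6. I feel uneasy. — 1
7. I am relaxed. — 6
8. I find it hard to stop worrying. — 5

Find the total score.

Items 4, 5, 7 describe the absence/opposite of anxiety → reverse-score.
reverse-coded value = 6 − response.
  item 1: 5
  item 2: 0
  item 3: 3
  item 4: 6 − 1 = 5
  item 5: 6 − 5 = 1
  item 6: 1
  item 7: 6 − 6 = 0
  item 8: 5
Total = 5 + 0 + 3 + 5 + 1 + 1 + 0 + 5 = 20

20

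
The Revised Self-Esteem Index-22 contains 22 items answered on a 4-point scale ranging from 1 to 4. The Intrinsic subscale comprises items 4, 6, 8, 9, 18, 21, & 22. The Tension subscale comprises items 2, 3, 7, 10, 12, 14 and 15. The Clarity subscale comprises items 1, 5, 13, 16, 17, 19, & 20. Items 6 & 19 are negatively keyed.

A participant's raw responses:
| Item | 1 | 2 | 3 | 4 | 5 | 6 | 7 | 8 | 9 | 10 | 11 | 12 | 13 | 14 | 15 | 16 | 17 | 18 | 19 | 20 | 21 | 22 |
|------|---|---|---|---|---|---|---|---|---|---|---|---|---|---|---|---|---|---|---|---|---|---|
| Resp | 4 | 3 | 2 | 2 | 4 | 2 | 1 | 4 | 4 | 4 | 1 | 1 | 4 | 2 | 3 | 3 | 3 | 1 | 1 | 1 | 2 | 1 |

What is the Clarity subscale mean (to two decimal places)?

Clarity items: 1, 5, 13, 16, 17, 19, 20.
Of these, item 19 is negatively keyed; reverse-coded value = 5 − response.
  item 1: 4
  item 5: 4
  item 13: 4
  item 16: 3
  item 17: 3
  item 19: 5 − 1 = 4
  item 20: 1
Sum = 4 + 4 + 4 + 3 + 3 + 4 + 1 = 23
Mean = 23 / 7 = 3.29

3.29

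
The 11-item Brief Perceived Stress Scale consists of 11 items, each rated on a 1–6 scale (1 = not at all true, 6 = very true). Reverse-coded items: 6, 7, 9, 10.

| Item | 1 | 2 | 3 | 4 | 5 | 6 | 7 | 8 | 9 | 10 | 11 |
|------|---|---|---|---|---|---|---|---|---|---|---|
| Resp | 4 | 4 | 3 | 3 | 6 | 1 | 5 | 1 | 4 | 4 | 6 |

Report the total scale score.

Reverse-coded items (reversed = (1+6) − raw = 7 − raw):
  item 6: 7 − 1 = 6
  item 7: 7 − 5 = 2
  item 9: 7 − 4 = 3
  item 10: 7 − 4 = 3
Scored items: 4, 4, 3, 3, 6, 6, 2, 1, 3, 3, 6
Total = 4 + 4 + 3 + 3 + 6 + 6 + 2 + 1 + 3 + 3 + 6 = 41

41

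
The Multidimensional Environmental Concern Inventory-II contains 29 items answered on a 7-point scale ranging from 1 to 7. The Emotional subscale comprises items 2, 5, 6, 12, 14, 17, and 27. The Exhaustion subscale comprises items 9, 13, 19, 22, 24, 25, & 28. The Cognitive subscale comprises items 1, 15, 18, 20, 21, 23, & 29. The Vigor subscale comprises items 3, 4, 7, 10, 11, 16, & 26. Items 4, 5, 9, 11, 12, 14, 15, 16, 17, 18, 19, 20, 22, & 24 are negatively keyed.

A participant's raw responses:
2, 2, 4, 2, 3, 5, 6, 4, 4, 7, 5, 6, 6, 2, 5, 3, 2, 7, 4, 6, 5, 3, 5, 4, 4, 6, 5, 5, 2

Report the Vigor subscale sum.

Vigor items: 3, 4, 7, 10, 11, 16, 26.
Of these, items 4, 11, & 16 are negatively keyed; reverse-coded value = 8 − response.
  item 3: 4
  item 4: 8 − 2 = 6
  item 7: 6
  item 10: 7
  item 11: 8 − 5 = 3
  item 16: 8 − 3 = 5
  item 26: 6
Sum = 4 + 6 + 6 + 7 + 3 + 5 + 6 = 37

37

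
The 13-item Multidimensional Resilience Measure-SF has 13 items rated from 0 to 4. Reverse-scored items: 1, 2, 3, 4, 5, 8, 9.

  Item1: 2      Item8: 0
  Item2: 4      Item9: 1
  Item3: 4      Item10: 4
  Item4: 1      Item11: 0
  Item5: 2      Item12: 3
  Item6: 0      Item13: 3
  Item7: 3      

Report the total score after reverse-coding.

27

Apply reverse scoring (on a 0–4 scale, reversed = 4 − raw):
  item 1: 4 − 2 = 2
  item 2: 4 − 4 = 0
  item 3: 4 − 4 = 0
  item 4: 4 − 1 = 3
  item 5: 4 − 2 = 2
  item 8: 4 − 0 = 4
  item 9: 4 − 1 = 3
Scored responses: 2, 0, 0, 3, 2, 0, 3, 4, 3, 4, 0, 3, 3
Total = 2 + 0 + 0 + 3 + 2 + 0 + 3 + 4 + 3 + 4 + 0 + 3 + 3 = 27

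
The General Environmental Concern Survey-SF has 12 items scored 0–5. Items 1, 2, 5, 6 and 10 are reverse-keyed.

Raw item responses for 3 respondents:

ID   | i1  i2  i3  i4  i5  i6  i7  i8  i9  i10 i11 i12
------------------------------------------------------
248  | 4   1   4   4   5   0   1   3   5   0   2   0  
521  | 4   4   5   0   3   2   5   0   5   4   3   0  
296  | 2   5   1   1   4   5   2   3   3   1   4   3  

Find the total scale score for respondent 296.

Respondent 296 raw: 2, 5, 1, 1, 4, 5, 2, 3, 3, 1, 4, 3.
Reverse-coded (reversed = (0+5) − raw = 5 − raw):
  item 1: 5 − 2 = 3
  item 2: 5 − 5 = 0
  item 3: 1
  item 4: 1
  item 5: 5 − 4 = 1
  item 6: 5 − 5 = 0
  item 7: 2
  item 8: 3
  item 9: 3
  item 10: 5 − 1 = 4
  item 11: 4
  item 12: 3
Sum = 3 + 0 + 1 + 1 + 1 + 0 + 2 + 3 + 3 + 4 + 4 + 3 = 25

25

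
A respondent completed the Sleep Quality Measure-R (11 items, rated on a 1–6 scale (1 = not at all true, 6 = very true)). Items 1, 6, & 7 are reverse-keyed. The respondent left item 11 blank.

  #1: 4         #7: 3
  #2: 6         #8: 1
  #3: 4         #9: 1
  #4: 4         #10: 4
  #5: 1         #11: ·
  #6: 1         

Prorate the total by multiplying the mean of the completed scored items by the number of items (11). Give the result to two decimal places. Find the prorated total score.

37.40

Reverse-coded (reversed = (1+6) − raw = 7 − raw):
  item 1: 7 − 4 = 3
  item 6: 7 − 1 = 6
  item 7: 7 − 3 = 4
Completed scored items (10 of 11): 3, 6, 4, 4, 1, 6, 4, 1, 1, 4; sum = 34.
Person mean = 34 / 10 ≈ 3.4000
Prorated total = (34 / 10) × 11 = 37.40 (to 2 dp)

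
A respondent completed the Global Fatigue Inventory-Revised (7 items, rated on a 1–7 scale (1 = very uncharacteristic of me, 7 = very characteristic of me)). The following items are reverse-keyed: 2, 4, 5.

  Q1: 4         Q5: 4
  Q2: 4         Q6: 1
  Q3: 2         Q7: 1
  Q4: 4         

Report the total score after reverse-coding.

Raw sum = 20. Reverse-keyed items: 2, 4, 5; their raw sum = 12.
Each reversal replaces raw with 8 − raw, changing the total by 8 − 2·raw per item.
Total = 20 + 3·8 − 2·12 = 20 + 24 − 24 = 20

20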